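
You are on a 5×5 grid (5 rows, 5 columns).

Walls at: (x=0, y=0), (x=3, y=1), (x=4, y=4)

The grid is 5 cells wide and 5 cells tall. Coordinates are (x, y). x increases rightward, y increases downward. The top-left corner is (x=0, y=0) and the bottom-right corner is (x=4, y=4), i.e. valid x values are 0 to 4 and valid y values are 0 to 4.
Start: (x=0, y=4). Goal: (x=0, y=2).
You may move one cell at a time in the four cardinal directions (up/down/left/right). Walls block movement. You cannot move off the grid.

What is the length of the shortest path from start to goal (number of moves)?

Answer: Shortest path length: 2

Derivation:
BFS from (x=0, y=4) until reaching (x=0, y=2):
  Distance 0: (x=0, y=4)
  Distance 1: (x=0, y=3), (x=1, y=4)
  Distance 2: (x=0, y=2), (x=1, y=3), (x=2, y=4)  <- goal reached here
One shortest path (2 moves): (x=0, y=4) -> (x=0, y=3) -> (x=0, y=2)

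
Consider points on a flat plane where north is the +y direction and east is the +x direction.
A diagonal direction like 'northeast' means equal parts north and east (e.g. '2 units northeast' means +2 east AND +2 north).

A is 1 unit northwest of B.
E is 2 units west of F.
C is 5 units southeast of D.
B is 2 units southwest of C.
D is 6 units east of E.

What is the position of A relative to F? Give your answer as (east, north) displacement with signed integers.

Place F at the origin (east=0, north=0).
  E is 2 units west of F: delta (east=-2, north=+0); E at (east=-2, north=0).
  D is 6 units east of E: delta (east=+6, north=+0); D at (east=4, north=0).
  C is 5 units southeast of D: delta (east=+5, north=-5); C at (east=9, north=-5).
  B is 2 units southwest of C: delta (east=-2, north=-2); B at (east=7, north=-7).
  A is 1 unit northwest of B: delta (east=-1, north=+1); A at (east=6, north=-6).
Therefore A relative to F: (east=6, north=-6).

Answer: A is at (east=6, north=-6) relative to F.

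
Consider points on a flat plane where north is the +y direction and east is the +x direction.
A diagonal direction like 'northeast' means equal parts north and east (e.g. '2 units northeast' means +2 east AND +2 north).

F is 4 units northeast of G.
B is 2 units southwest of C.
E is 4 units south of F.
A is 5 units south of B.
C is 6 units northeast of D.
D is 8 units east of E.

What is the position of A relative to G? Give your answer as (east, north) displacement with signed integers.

Place G at the origin (east=0, north=0).
  F is 4 units northeast of G: delta (east=+4, north=+4); F at (east=4, north=4).
  E is 4 units south of F: delta (east=+0, north=-4); E at (east=4, north=0).
  D is 8 units east of E: delta (east=+8, north=+0); D at (east=12, north=0).
  C is 6 units northeast of D: delta (east=+6, north=+6); C at (east=18, north=6).
  B is 2 units southwest of C: delta (east=-2, north=-2); B at (east=16, north=4).
  A is 5 units south of B: delta (east=+0, north=-5); A at (east=16, north=-1).
Therefore A relative to G: (east=16, north=-1).

Answer: A is at (east=16, north=-1) relative to G.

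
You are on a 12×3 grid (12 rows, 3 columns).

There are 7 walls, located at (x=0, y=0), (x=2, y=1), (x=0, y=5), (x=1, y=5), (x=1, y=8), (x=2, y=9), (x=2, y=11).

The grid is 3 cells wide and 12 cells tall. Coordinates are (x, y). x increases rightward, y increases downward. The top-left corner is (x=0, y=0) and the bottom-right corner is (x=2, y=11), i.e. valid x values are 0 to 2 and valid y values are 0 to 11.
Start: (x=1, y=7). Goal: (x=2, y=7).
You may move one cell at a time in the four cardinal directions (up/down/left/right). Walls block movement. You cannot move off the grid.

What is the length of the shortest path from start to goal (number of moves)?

BFS from (x=1, y=7) until reaching (x=2, y=7):
  Distance 0: (x=1, y=7)
  Distance 1: (x=1, y=6), (x=0, y=7), (x=2, y=7)  <- goal reached here
One shortest path (1 moves): (x=1, y=7) -> (x=2, y=7)

Answer: Shortest path length: 1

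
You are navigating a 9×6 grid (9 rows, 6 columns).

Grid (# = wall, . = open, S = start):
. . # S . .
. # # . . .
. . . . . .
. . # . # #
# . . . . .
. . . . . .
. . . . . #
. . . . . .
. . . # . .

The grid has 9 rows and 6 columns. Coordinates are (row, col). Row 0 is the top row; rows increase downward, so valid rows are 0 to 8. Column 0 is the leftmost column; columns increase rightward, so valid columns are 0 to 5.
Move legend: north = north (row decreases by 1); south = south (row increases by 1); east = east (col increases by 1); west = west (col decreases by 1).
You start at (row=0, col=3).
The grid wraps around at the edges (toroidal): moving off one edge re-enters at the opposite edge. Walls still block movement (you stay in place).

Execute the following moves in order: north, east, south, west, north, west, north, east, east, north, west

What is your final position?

Start: (row=0, col=3)
  north (north): blocked, stay at (row=0, col=3)
  east (east): (row=0, col=3) -> (row=0, col=4)
  south (south): (row=0, col=4) -> (row=1, col=4)
  west (west): (row=1, col=4) -> (row=1, col=3)
  north (north): (row=1, col=3) -> (row=0, col=3)
  west (west): blocked, stay at (row=0, col=3)
  north (north): blocked, stay at (row=0, col=3)
  east (east): (row=0, col=3) -> (row=0, col=4)
  east (east): (row=0, col=4) -> (row=0, col=5)
  north (north): (row=0, col=5) -> (row=8, col=5)
  west (west): (row=8, col=5) -> (row=8, col=4)
Final: (row=8, col=4)

Answer: Final position: (row=8, col=4)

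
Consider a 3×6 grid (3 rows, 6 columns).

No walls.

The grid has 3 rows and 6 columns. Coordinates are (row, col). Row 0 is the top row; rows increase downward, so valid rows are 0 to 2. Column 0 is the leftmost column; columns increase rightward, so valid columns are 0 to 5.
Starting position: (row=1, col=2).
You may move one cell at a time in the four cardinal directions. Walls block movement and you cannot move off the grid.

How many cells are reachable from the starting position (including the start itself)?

Answer: Reachable cells: 18

Derivation:
BFS flood-fill from (row=1, col=2):
  Distance 0: (row=1, col=2)
  Distance 1: (row=0, col=2), (row=1, col=1), (row=1, col=3), (row=2, col=2)
  Distance 2: (row=0, col=1), (row=0, col=3), (row=1, col=0), (row=1, col=4), (row=2, col=1), (row=2, col=3)
  Distance 3: (row=0, col=0), (row=0, col=4), (row=1, col=5), (row=2, col=0), (row=2, col=4)
  Distance 4: (row=0, col=5), (row=2, col=5)
Total reachable: 18 (grid has 18 open cells total)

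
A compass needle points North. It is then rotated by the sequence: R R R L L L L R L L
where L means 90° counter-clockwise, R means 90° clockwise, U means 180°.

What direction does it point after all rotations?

Answer: Final heading: South

Derivation:
Start: North
  R (right (90° clockwise)) -> East
  R (right (90° clockwise)) -> South
  R (right (90° clockwise)) -> West
  L (left (90° counter-clockwise)) -> South
  L (left (90° counter-clockwise)) -> East
  L (left (90° counter-clockwise)) -> North
  L (left (90° counter-clockwise)) -> West
  R (right (90° clockwise)) -> North
  L (left (90° counter-clockwise)) -> West
  L (left (90° counter-clockwise)) -> South
Final: South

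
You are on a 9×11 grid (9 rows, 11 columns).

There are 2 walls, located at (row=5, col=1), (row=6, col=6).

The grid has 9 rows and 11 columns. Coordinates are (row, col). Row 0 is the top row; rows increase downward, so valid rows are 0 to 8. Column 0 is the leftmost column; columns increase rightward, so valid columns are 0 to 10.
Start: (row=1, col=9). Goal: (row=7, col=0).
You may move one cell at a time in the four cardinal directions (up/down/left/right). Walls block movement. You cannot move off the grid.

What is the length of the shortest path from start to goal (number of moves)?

Answer: Shortest path length: 15

Derivation:
BFS from (row=1, col=9) until reaching (row=7, col=0):
  Distance 0: (row=1, col=9)
  Distance 1: (row=0, col=9), (row=1, col=8), (row=1, col=10), (row=2, col=9)
  Distance 2: (row=0, col=8), (row=0, col=10), (row=1, col=7), (row=2, col=8), (row=2, col=10), (row=3, col=9)
  Distance 3: (row=0, col=7), (row=1, col=6), (row=2, col=7), (row=3, col=8), (row=3, col=10), (row=4, col=9)
  Distance 4: (row=0, col=6), (row=1, col=5), (row=2, col=6), (row=3, col=7), (row=4, col=8), (row=4, col=10), (row=5, col=9)
  Distance 5: (row=0, col=5), (row=1, col=4), (row=2, col=5), (row=3, col=6), (row=4, col=7), (row=5, col=8), (row=5, col=10), (row=6, col=9)
  Distance 6: (row=0, col=4), (row=1, col=3), (row=2, col=4), (row=3, col=5), (row=4, col=6), (row=5, col=7), (row=6, col=8), (row=6, col=10), (row=7, col=9)
  Distance 7: (row=0, col=3), (row=1, col=2), (row=2, col=3), (row=3, col=4), (row=4, col=5), (row=5, col=6), (row=6, col=7), (row=7, col=8), (row=7, col=10), (row=8, col=9)
  Distance 8: (row=0, col=2), (row=1, col=1), (row=2, col=2), (row=3, col=3), (row=4, col=4), (row=5, col=5), (row=7, col=7), (row=8, col=8), (row=8, col=10)
  Distance 9: (row=0, col=1), (row=1, col=0), (row=2, col=1), (row=3, col=2), (row=4, col=3), (row=5, col=4), (row=6, col=5), (row=7, col=6), (row=8, col=7)
  Distance 10: (row=0, col=0), (row=2, col=0), (row=3, col=1), (row=4, col=2), (row=5, col=3), (row=6, col=4), (row=7, col=5), (row=8, col=6)
  Distance 11: (row=3, col=0), (row=4, col=1), (row=5, col=2), (row=6, col=3), (row=7, col=4), (row=8, col=5)
  Distance 12: (row=4, col=0), (row=6, col=2), (row=7, col=3), (row=8, col=4)
  Distance 13: (row=5, col=0), (row=6, col=1), (row=7, col=2), (row=8, col=3)
  Distance 14: (row=6, col=0), (row=7, col=1), (row=8, col=2)
  Distance 15: (row=7, col=0), (row=8, col=1)  <- goal reached here
One shortest path (15 moves): (row=1, col=9) -> (row=1, col=8) -> (row=1, col=7) -> (row=1, col=6) -> (row=1, col=5) -> (row=1, col=4) -> (row=1, col=3) -> (row=1, col=2) -> (row=1, col=1) -> (row=1, col=0) -> (row=2, col=0) -> (row=3, col=0) -> (row=4, col=0) -> (row=5, col=0) -> (row=6, col=0) -> (row=7, col=0)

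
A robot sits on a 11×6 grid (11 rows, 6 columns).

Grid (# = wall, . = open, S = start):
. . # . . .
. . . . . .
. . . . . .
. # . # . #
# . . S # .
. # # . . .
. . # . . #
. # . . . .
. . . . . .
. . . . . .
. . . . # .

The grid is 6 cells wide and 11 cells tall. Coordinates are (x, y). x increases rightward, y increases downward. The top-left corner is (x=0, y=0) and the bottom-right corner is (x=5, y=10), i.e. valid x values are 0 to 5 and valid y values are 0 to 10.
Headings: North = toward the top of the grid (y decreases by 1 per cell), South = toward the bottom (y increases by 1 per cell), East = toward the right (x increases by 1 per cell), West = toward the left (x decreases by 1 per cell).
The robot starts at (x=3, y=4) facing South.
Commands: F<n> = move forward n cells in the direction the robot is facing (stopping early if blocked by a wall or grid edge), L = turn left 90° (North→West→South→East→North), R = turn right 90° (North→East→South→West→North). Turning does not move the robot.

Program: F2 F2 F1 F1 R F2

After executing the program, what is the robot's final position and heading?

Answer: Final position: (x=1, y=10), facing West

Derivation:
Start: (x=3, y=4), facing South
  F2: move forward 2, now at (x=3, y=6)
  F2: move forward 2, now at (x=3, y=8)
  F1: move forward 1, now at (x=3, y=9)
  F1: move forward 1, now at (x=3, y=10)
  R: turn right, now facing West
  F2: move forward 2, now at (x=1, y=10)
Final: (x=1, y=10), facing West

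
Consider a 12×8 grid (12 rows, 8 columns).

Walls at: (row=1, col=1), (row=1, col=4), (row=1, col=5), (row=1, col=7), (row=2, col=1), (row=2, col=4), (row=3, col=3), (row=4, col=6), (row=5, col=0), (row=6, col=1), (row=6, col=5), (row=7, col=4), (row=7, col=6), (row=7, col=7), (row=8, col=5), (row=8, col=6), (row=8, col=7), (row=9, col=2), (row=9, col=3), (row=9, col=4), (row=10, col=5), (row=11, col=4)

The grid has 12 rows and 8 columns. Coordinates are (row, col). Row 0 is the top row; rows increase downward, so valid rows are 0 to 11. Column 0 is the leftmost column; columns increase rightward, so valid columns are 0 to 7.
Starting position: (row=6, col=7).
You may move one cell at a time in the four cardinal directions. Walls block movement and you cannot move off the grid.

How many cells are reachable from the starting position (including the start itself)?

Answer: Reachable cells: 65

Derivation:
BFS flood-fill from (row=6, col=7):
  Distance 0: (row=6, col=7)
  Distance 1: (row=5, col=7), (row=6, col=6)
  Distance 2: (row=4, col=7), (row=5, col=6)
  Distance 3: (row=3, col=7), (row=5, col=5)
  Distance 4: (row=2, col=7), (row=3, col=6), (row=4, col=5), (row=5, col=4)
  Distance 5: (row=2, col=6), (row=3, col=5), (row=4, col=4), (row=5, col=3), (row=6, col=4)
  Distance 6: (row=1, col=6), (row=2, col=5), (row=3, col=4), (row=4, col=3), (row=5, col=2), (row=6, col=3)
  Distance 7: (row=0, col=6), (row=4, col=2), (row=5, col=1), (row=6, col=2), (row=7, col=3)
  Distance 8: (row=0, col=5), (row=0, col=7), (row=3, col=2), (row=4, col=1), (row=7, col=2), (row=8, col=3)
  Distance 9: (row=0, col=4), (row=2, col=2), (row=3, col=1), (row=4, col=0), (row=7, col=1), (row=8, col=2), (row=8, col=4)
  Distance 10: (row=0, col=3), (row=1, col=2), (row=2, col=3), (row=3, col=0), (row=7, col=0), (row=8, col=1)
  Distance 11: (row=0, col=2), (row=1, col=3), (row=2, col=0), (row=6, col=0), (row=8, col=0), (row=9, col=1)
  Distance 12: (row=0, col=1), (row=1, col=0), (row=9, col=0), (row=10, col=1)
  Distance 13: (row=0, col=0), (row=10, col=0), (row=10, col=2), (row=11, col=1)
  Distance 14: (row=10, col=3), (row=11, col=0), (row=11, col=2)
  Distance 15: (row=10, col=4), (row=11, col=3)
Total reachable: 65 (grid has 74 open cells total)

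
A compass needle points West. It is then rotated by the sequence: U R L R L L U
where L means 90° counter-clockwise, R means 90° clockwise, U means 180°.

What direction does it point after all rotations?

Start: West
  U (U-turn (180°)) -> East
  R (right (90° clockwise)) -> South
  L (left (90° counter-clockwise)) -> East
  R (right (90° clockwise)) -> South
  L (left (90° counter-clockwise)) -> East
  L (left (90° counter-clockwise)) -> North
  U (U-turn (180°)) -> South
Final: South

Answer: Final heading: South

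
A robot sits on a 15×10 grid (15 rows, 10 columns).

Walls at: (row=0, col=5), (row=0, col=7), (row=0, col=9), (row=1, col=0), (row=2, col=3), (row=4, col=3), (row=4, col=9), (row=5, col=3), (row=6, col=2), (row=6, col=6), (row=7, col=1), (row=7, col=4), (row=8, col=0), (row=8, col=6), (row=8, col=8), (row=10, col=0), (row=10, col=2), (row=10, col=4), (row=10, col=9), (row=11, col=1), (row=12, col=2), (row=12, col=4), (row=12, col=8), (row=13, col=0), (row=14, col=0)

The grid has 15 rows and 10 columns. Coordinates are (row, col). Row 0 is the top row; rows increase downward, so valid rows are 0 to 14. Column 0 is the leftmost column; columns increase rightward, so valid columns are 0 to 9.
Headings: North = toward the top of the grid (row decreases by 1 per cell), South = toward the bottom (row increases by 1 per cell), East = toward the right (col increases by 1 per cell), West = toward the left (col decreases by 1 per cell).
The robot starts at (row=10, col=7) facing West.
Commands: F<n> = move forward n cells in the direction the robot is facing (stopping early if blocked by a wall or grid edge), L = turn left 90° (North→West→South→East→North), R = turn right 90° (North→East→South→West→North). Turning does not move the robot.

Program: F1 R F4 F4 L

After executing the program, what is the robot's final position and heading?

Answer: Final position: (row=9, col=6), facing West

Derivation:
Start: (row=10, col=7), facing West
  F1: move forward 1, now at (row=10, col=6)
  R: turn right, now facing North
  F4: move forward 1/4 (blocked), now at (row=9, col=6)
  F4: move forward 0/4 (blocked), now at (row=9, col=6)
  L: turn left, now facing West
Final: (row=9, col=6), facing West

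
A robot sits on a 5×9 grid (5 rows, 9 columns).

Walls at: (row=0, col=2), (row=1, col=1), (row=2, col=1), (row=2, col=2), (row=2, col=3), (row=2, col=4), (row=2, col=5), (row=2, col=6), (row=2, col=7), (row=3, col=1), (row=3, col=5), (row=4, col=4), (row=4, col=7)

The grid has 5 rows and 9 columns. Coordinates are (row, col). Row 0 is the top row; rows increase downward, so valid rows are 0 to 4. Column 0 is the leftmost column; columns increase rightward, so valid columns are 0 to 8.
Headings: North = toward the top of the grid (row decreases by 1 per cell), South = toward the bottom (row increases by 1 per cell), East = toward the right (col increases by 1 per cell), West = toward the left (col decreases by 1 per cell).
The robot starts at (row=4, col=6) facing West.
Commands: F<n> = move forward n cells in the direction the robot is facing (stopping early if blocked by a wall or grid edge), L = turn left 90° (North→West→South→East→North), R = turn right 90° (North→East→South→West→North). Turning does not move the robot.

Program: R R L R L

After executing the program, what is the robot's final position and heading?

Start: (row=4, col=6), facing West
  R: turn right, now facing North
  R: turn right, now facing East
  L: turn left, now facing North
  R: turn right, now facing East
  L: turn left, now facing North
Final: (row=4, col=6), facing North

Answer: Final position: (row=4, col=6), facing North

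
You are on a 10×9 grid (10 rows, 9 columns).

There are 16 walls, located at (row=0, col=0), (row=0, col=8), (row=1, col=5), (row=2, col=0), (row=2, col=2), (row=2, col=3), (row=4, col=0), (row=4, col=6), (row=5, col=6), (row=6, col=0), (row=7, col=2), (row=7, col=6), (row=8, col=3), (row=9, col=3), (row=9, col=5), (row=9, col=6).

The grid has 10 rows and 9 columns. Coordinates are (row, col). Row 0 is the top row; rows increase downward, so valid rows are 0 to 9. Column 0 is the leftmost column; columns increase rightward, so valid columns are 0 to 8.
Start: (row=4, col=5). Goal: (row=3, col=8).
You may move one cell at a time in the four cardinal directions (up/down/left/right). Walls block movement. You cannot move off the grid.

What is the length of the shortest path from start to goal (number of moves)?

Answer: Shortest path length: 4

Derivation:
BFS from (row=4, col=5) until reaching (row=3, col=8):
  Distance 0: (row=4, col=5)
  Distance 1: (row=3, col=5), (row=4, col=4), (row=5, col=5)
  Distance 2: (row=2, col=5), (row=3, col=4), (row=3, col=6), (row=4, col=3), (row=5, col=4), (row=6, col=5)
  Distance 3: (row=2, col=4), (row=2, col=6), (row=3, col=3), (row=3, col=7), (row=4, col=2), (row=5, col=3), (row=6, col=4), (row=6, col=6), (row=7, col=5)
  Distance 4: (row=1, col=4), (row=1, col=6), (row=2, col=7), (row=3, col=2), (row=3, col=8), (row=4, col=1), (row=4, col=7), (row=5, col=2), (row=6, col=3), (row=6, col=7), (row=7, col=4), (row=8, col=5)  <- goal reached here
One shortest path (4 moves): (row=4, col=5) -> (row=3, col=5) -> (row=3, col=6) -> (row=3, col=7) -> (row=3, col=8)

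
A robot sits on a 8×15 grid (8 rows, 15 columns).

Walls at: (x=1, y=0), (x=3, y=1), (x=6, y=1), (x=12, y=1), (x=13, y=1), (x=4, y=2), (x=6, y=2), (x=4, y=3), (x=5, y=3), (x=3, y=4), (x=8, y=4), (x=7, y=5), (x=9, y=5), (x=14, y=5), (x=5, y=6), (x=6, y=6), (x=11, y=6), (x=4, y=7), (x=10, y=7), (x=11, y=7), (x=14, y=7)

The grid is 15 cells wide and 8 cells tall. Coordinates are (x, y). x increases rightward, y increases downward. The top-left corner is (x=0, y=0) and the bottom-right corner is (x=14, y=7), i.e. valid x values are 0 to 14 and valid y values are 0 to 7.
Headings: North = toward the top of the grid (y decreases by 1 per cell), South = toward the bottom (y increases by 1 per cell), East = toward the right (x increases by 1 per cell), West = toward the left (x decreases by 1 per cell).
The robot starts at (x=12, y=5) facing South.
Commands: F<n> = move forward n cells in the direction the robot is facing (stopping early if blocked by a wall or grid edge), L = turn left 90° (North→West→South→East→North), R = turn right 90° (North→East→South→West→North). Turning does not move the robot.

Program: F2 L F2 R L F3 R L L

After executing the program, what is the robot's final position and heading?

Answer: Final position: (x=13, y=7), facing North

Derivation:
Start: (x=12, y=5), facing South
  F2: move forward 2, now at (x=12, y=7)
  L: turn left, now facing East
  F2: move forward 1/2 (blocked), now at (x=13, y=7)
  R: turn right, now facing South
  L: turn left, now facing East
  F3: move forward 0/3 (blocked), now at (x=13, y=7)
  R: turn right, now facing South
  L: turn left, now facing East
  L: turn left, now facing North
Final: (x=13, y=7), facing North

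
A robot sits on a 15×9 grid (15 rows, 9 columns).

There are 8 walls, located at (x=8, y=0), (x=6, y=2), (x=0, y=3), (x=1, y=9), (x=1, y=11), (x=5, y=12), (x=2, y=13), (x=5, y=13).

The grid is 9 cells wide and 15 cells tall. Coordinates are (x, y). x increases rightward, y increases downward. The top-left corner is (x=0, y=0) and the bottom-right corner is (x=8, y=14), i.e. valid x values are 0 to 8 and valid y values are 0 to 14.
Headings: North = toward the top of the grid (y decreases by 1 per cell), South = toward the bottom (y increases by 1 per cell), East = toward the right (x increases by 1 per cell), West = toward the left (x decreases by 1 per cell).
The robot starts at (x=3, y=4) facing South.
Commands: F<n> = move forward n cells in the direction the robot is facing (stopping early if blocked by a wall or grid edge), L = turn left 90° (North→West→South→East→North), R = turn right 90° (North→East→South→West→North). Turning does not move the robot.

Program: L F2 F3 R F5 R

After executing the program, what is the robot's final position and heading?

Answer: Final position: (x=8, y=9), facing West

Derivation:
Start: (x=3, y=4), facing South
  L: turn left, now facing East
  F2: move forward 2, now at (x=5, y=4)
  F3: move forward 3, now at (x=8, y=4)
  R: turn right, now facing South
  F5: move forward 5, now at (x=8, y=9)
  R: turn right, now facing West
Final: (x=8, y=9), facing West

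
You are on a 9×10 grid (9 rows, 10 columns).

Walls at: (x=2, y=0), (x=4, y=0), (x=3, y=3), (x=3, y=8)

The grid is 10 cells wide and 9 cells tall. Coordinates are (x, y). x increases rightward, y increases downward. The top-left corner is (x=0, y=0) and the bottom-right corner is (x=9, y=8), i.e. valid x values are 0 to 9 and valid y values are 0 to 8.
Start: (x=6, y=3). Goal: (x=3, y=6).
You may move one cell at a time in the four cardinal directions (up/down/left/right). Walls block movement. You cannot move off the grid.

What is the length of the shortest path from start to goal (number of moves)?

Answer: Shortest path length: 6

Derivation:
BFS from (x=6, y=3) until reaching (x=3, y=6):
  Distance 0: (x=6, y=3)
  Distance 1: (x=6, y=2), (x=5, y=3), (x=7, y=3), (x=6, y=4)
  Distance 2: (x=6, y=1), (x=5, y=2), (x=7, y=2), (x=4, y=3), (x=8, y=3), (x=5, y=4), (x=7, y=4), (x=6, y=5)
  Distance 3: (x=6, y=0), (x=5, y=1), (x=7, y=1), (x=4, y=2), (x=8, y=2), (x=9, y=3), (x=4, y=4), (x=8, y=4), (x=5, y=5), (x=7, y=5), (x=6, y=6)
  Distance 4: (x=5, y=0), (x=7, y=0), (x=4, y=1), (x=8, y=1), (x=3, y=2), (x=9, y=2), (x=3, y=4), (x=9, y=4), (x=4, y=5), (x=8, y=5), (x=5, y=6), (x=7, y=6), (x=6, y=7)
  Distance 5: (x=8, y=0), (x=3, y=1), (x=9, y=1), (x=2, y=2), (x=2, y=4), (x=3, y=5), (x=9, y=5), (x=4, y=6), (x=8, y=6), (x=5, y=7), (x=7, y=7), (x=6, y=8)
  Distance 6: (x=3, y=0), (x=9, y=0), (x=2, y=1), (x=1, y=2), (x=2, y=3), (x=1, y=4), (x=2, y=5), (x=3, y=6), (x=9, y=6), (x=4, y=7), (x=8, y=7), (x=5, y=8), (x=7, y=8)  <- goal reached here
One shortest path (6 moves): (x=6, y=3) -> (x=5, y=3) -> (x=4, y=3) -> (x=4, y=4) -> (x=3, y=4) -> (x=3, y=5) -> (x=3, y=6)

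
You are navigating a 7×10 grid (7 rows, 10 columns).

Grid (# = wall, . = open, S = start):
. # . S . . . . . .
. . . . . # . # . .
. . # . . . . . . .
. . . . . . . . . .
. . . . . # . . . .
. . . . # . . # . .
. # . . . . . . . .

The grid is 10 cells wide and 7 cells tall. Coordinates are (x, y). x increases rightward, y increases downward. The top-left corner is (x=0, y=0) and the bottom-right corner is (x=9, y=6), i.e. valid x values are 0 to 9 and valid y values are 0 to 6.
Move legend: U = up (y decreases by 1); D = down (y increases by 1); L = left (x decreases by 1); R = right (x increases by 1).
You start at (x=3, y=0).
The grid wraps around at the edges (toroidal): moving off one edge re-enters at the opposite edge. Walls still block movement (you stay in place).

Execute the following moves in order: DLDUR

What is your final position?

Start: (x=3, y=0)
  D (down): (x=3, y=0) -> (x=3, y=1)
  L (left): (x=3, y=1) -> (x=2, y=1)
  D (down): blocked, stay at (x=2, y=1)
  U (up): (x=2, y=1) -> (x=2, y=0)
  R (right): (x=2, y=0) -> (x=3, y=0)
Final: (x=3, y=0)

Answer: Final position: (x=3, y=0)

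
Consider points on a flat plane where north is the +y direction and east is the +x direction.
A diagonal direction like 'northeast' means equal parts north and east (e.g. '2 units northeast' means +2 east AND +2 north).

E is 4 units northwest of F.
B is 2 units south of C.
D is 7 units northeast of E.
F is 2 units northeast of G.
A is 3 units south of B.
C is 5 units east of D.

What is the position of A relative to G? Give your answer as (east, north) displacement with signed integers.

Place G at the origin (east=0, north=0).
  F is 2 units northeast of G: delta (east=+2, north=+2); F at (east=2, north=2).
  E is 4 units northwest of F: delta (east=-4, north=+4); E at (east=-2, north=6).
  D is 7 units northeast of E: delta (east=+7, north=+7); D at (east=5, north=13).
  C is 5 units east of D: delta (east=+5, north=+0); C at (east=10, north=13).
  B is 2 units south of C: delta (east=+0, north=-2); B at (east=10, north=11).
  A is 3 units south of B: delta (east=+0, north=-3); A at (east=10, north=8).
Therefore A relative to G: (east=10, north=8).

Answer: A is at (east=10, north=8) relative to G.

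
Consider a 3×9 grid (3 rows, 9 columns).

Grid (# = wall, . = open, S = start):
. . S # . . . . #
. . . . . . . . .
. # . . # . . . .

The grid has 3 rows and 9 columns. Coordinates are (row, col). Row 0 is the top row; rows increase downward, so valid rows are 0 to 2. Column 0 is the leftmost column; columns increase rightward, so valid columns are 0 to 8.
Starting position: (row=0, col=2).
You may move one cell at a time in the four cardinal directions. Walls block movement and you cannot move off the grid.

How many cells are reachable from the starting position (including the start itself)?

Answer: Reachable cells: 23

Derivation:
BFS flood-fill from (row=0, col=2):
  Distance 0: (row=0, col=2)
  Distance 1: (row=0, col=1), (row=1, col=2)
  Distance 2: (row=0, col=0), (row=1, col=1), (row=1, col=3), (row=2, col=2)
  Distance 3: (row=1, col=0), (row=1, col=4), (row=2, col=3)
  Distance 4: (row=0, col=4), (row=1, col=5), (row=2, col=0)
  Distance 5: (row=0, col=5), (row=1, col=6), (row=2, col=5)
  Distance 6: (row=0, col=6), (row=1, col=7), (row=2, col=6)
  Distance 7: (row=0, col=7), (row=1, col=8), (row=2, col=7)
  Distance 8: (row=2, col=8)
Total reachable: 23 (grid has 23 open cells total)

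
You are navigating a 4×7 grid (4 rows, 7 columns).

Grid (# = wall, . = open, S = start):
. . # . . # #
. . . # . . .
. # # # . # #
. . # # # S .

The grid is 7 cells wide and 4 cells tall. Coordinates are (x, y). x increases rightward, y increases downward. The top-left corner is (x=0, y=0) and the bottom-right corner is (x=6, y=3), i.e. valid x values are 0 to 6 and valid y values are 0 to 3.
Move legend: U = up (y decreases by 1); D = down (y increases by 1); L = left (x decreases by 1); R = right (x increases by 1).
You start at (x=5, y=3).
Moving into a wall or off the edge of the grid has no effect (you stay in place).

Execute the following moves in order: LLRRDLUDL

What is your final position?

Start: (x=5, y=3)
  L (left): blocked, stay at (x=5, y=3)
  L (left): blocked, stay at (x=5, y=3)
  R (right): (x=5, y=3) -> (x=6, y=3)
  R (right): blocked, stay at (x=6, y=3)
  D (down): blocked, stay at (x=6, y=3)
  L (left): (x=6, y=3) -> (x=5, y=3)
  U (up): blocked, stay at (x=5, y=3)
  D (down): blocked, stay at (x=5, y=3)
  L (left): blocked, stay at (x=5, y=3)
Final: (x=5, y=3)

Answer: Final position: (x=5, y=3)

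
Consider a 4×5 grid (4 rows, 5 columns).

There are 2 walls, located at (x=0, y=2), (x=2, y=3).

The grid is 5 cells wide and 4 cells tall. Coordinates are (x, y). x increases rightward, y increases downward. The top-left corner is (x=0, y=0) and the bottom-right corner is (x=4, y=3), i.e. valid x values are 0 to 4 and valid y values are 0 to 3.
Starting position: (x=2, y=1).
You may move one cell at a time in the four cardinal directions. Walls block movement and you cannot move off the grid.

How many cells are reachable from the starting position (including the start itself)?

BFS flood-fill from (x=2, y=1):
  Distance 0: (x=2, y=1)
  Distance 1: (x=2, y=0), (x=1, y=1), (x=3, y=1), (x=2, y=2)
  Distance 2: (x=1, y=0), (x=3, y=0), (x=0, y=1), (x=4, y=1), (x=1, y=2), (x=3, y=2)
  Distance 3: (x=0, y=0), (x=4, y=0), (x=4, y=2), (x=1, y=3), (x=3, y=3)
  Distance 4: (x=0, y=3), (x=4, y=3)
Total reachable: 18 (grid has 18 open cells total)

Answer: Reachable cells: 18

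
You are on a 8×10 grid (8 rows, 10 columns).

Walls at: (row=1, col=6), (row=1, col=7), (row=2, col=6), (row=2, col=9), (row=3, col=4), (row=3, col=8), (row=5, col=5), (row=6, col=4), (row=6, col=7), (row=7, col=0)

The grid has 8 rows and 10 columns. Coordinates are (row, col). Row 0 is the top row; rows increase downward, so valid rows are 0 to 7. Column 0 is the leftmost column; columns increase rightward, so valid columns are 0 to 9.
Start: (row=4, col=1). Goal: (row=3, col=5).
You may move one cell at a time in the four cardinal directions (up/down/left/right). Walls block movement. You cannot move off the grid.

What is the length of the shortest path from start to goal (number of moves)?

BFS from (row=4, col=1) until reaching (row=3, col=5):
  Distance 0: (row=4, col=1)
  Distance 1: (row=3, col=1), (row=4, col=0), (row=4, col=2), (row=5, col=1)
  Distance 2: (row=2, col=1), (row=3, col=0), (row=3, col=2), (row=4, col=3), (row=5, col=0), (row=5, col=2), (row=6, col=1)
  Distance 3: (row=1, col=1), (row=2, col=0), (row=2, col=2), (row=3, col=3), (row=4, col=4), (row=5, col=3), (row=6, col=0), (row=6, col=2), (row=7, col=1)
  Distance 4: (row=0, col=1), (row=1, col=0), (row=1, col=2), (row=2, col=3), (row=4, col=5), (row=5, col=4), (row=6, col=3), (row=7, col=2)
  Distance 5: (row=0, col=0), (row=0, col=2), (row=1, col=3), (row=2, col=4), (row=3, col=5), (row=4, col=6), (row=7, col=3)  <- goal reached here
One shortest path (5 moves): (row=4, col=1) -> (row=4, col=2) -> (row=4, col=3) -> (row=4, col=4) -> (row=4, col=5) -> (row=3, col=5)

Answer: Shortest path length: 5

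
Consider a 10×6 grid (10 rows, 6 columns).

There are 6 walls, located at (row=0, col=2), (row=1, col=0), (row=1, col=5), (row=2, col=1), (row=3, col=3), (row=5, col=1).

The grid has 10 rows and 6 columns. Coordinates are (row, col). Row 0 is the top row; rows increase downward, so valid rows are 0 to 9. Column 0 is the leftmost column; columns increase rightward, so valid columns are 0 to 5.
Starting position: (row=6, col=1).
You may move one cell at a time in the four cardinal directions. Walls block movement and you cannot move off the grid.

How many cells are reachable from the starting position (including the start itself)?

Answer: Reachable cells: 54

Derivation:
BFS flood-fill from (row=6, col=1):
  Distance 0: (row=6, col=1)
  Distance 1: (row=6, col=0), (row=6, col=2), (row=7, col=1)
  Distance 2: (row=5, col=0), (row=5, col=2), (row=6, col=3), (row=7, col=0), (row=7, col=2), (row=8, col=1)
  Distance 3: (row=4, col=0), (row=4, col=2), (row=5, col=3), (row=6, col=4), (row=7, col=3), (row=8, col=0), (row=8, col=2), (row=9, col=1)
  Distance 4: (row=3, col=0), (row=3, col=2), (row=4, col=1), (row=4, col=3), (row=5, col=4), (row=6, col=5), (row=7, col=4), (row=8, col=3), (row=9, col=0), (row=9, col=2)
  Distance 5: (row=2, col=0), (row=2, col=2), (row=3, col=1), (row=4, col=4), (row=5, col=5), (row=7, col=5), (row=8, col=4), (row=9, col=3)
  Distance 6: (row=1, col=2), (row=2, col=3), (row=3, col=4), (row=4, col=5), (row=8, col=5), (row=9, col=4)
  Distance 7: (row=1, col=1), (row=1, col=3), (row=2, col=4), (row=3, col=5), (row=9, col=5)
  Distance 8: (row=0, col=1), (row=0, col=3), (row=1, col=4), (row=2, col=5)
  Distance 9: (row=0, col=0), (row=0, col=4)
  Distance 10: (row=0, col=5)
Total reachable: 54 (grid has 54 open cells total)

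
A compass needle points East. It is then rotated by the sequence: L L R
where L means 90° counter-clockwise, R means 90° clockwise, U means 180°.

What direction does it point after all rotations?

Start: East
  L (left (90° counter-clockwise)) -> North
  L (left (90° counter-clockwise)) -> West
  R (right (90° clockwise)) -> North
Final: North

Answer: Final heading: North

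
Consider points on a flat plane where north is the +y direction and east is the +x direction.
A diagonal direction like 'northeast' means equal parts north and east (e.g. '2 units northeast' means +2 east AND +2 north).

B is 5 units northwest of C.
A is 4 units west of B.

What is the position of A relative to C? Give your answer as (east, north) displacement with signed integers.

Place C at the origin (east=0, north=0).
  B is 5 units northwest of C: delta (east=-5, north=+5); B at (east=-5, north=5).
  A is 4 units west of B: delta (east=-4, north=+0); A at (east=-9, north=5).
Therefore A relative to C: (east=-9, north=5).

Answer: A is at (east=-9, north=5) relative to C.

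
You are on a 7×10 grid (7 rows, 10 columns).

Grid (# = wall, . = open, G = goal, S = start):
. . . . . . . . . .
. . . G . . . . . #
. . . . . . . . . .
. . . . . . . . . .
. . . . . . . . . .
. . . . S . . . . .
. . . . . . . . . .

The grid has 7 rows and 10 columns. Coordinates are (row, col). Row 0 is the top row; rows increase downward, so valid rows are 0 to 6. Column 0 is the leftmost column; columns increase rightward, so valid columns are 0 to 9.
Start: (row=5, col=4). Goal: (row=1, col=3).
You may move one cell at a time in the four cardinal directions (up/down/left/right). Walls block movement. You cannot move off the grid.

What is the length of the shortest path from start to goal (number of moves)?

BFS from (row=5, col=4) until reaching (row=1, col=3):
  Distance 0: (row=5, col=4)
  Distance 1: (row=4, col=4), (row=5, col=3), (row=5, col=5), (row=6, col=4)
  Distance 2: (row=3, col=4), (row=4, col=3), (row=4, col=5), (row=5, col=2), (row=5, col=6), (row=6, col=3), (row=6, col=5)
  Distance 3: (row=2, col=4), (row=3, col=3), (row=3, col=5), (row=4, col=2), (row=4, col=6), (row=5, col=1), (row=5, col=7), (row=6, col=2), (row=6, col=6)
  Distance 4: (row=1, col=4), (row=2, col=3), (row=2, col=5), (row=3, col=2), (row=3, col=6), (row=4, col=1), (row=4, col=7), (row=5, col=0), (row=5, col=8), (row=6, col=1), (row=6, col=7)
  Distance 5: (row=0, col=4), (row=1, col=3), (row=1, col=5), (row=2, col=2), (row=2, col=6), (row=3, col=1), (row=3, col=7), (row=4, col=0), (row=4, col=8), (row=5, col=9), (row=6, col=0), (row=6, col=8)  <- goal reached here
One shortest path (5 moves): (row=5, col=4) -> (row=5, col=3) -> (row=4, col=3) -> (row=3, col=3) -> (row=2, col=3) -> (row=1, col=3)

Answer: Shortest path length: 5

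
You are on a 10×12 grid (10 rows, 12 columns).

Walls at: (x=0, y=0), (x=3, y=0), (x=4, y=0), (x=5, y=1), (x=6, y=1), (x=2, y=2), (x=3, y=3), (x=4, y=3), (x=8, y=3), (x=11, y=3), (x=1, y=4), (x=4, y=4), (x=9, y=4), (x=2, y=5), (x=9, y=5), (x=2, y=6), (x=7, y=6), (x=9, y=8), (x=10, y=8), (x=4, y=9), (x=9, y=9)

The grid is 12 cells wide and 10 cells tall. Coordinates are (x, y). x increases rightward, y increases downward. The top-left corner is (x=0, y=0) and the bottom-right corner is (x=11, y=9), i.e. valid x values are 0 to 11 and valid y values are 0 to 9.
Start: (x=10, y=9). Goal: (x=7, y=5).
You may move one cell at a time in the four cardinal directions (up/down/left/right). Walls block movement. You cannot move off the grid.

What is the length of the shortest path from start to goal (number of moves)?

BFS from (x=10, y=9) until reaching (x=7, y=5):
  Distance 0: (x=10, y=9)
  Distance 1: (x=11, y=9)
  Distance 2: (x=11, y=8)
  Distance 3: (x=11, y=7)
  Distance 4: (x=11, y=6), (x=10, y=7)
  Distance 5: (x=11, y=5), (x=10, y=6), (x=9, y=7)
  Distance 6: (x=11, y=4), (x=10, y=5), (x=9, y=6), (x=8, y=7)
  Distance 7: (x=10, y=4), (x=8, y=6), (x=7, y=7), (x=8, y=8)
  Distance 8: (x=10, y=3), (x=8, y=5), (x=6, y=7), (x=7, y=8), (x=8, y=9)
  Distance 9: (x=10, y=2), (x=9, y=3), (x=8, y=4), (x=7, y=5), (x=6, y=6), (x=5, y=7), (x=6, y=8), (x=7, y=9)  <- goal reached here
One shortest path (9 moves): (x=10, y=9) -> (x=11, y=9) -> (x=11, y=8) -> (x=11, y=7) -> (x=10, y=7) -> (x=9, y=7) -> (x=8, y=7) -> (x=8, y=6) -> (x=8, y=5) -> (x=7, y=5)

Answer: Shortest path length: 9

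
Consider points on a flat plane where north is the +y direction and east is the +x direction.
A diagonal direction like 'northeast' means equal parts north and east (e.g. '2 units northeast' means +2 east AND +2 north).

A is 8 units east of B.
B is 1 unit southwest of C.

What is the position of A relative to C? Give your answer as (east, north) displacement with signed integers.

Place C at the origin (east=0, north=0).
  B is 1 unit southwest of C: delta (east=-1, north=-1); B at (east=-1, north=-1).
  A is 8 units east of B: delta (east=+8, north=+0); A at (east=7, north=-1).
Therefore A relative to C: (east=7, north=-1).

Answer: A is at (east=7, north=-1) relative to C.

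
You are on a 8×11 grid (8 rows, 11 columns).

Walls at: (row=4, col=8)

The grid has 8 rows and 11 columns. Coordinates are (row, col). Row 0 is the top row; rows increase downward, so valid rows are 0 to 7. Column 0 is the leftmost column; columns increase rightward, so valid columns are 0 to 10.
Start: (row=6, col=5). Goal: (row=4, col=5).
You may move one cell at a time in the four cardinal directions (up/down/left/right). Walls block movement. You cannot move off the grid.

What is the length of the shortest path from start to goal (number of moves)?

Answer: Shortest path length: 2

Derivation:
BFS from (row=6, col=5) until reaching (row=4, col=5):
  Distance 0: (row=6, col=5)
  Distance 1: (row=5, col=5), (row=6, col=4), (row=6, col=6), (row=7, col=5)
  Distance 2: (row=4, col=5), (row=5, col=4), (row=5, col=6), (row=6, col=3), (row=6, col=7), (row=7, col=4), (row=7, col=6)  <- goal reached here
One shortest path (2 moves): (row=6, col=5) -> (row=5, col=5) -> (row=4, col=5)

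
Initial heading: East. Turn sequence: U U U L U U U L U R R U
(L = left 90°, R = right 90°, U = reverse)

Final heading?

Start: East
  U (U-turn (180°)) -> West
  U (U-turn (180°)) -> East
  U (U-turn (180°)) -> West
  L (left (90° counter-clockwise)) -> South
  U (U-turn (180°)) -> North
  U (U-turn (180°)) -> South
  U (U-turn (180°)) -> North
  L (left (90° counter-clockwise)) -> West
  U (U-turn (180°)) -> East
  R (right (90° clockwise)) -> South
  R (right (90° clockwise)) -> West
  U (U-turn (180°)) -> East
Final: East

Answer: Final heading: East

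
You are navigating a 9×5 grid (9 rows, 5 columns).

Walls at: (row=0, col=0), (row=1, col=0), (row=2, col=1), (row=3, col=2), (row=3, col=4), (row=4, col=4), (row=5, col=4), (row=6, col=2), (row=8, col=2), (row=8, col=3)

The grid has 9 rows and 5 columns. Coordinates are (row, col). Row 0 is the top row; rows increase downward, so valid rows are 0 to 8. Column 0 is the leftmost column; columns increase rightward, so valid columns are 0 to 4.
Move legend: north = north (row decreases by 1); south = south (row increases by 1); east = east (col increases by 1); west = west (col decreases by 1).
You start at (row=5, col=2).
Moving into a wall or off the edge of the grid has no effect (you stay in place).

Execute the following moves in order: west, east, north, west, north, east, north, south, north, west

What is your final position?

Answer: Final position: (row=3, col=0)

Derivation:
Start: (row=5, col=2)
  west (west): (row=5, col=2) -> (row=5, col=1)
  east (east): (row=5, col=1) -> (row=5, col=2)
  north (north): (row=5, col=2) -> (row=4, col=2)
  west (west): (row=4, col=2) -> (row=4, col=1)
  north (north): (row=4, col=1) -> (row=3, col=1)
  east (east): blocked, stay at (row=3, col=1)
  north (north): blocked, stay at (row=3, col=1)
  south (south): (row=3, col=1) -> (row=4, col=1)
  north (north): (row=4, col=1) -> (row=3, col=1)
  west (west): (row=3, col=1) -> (row=3, col=0)
Final: (row=3, col=0)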